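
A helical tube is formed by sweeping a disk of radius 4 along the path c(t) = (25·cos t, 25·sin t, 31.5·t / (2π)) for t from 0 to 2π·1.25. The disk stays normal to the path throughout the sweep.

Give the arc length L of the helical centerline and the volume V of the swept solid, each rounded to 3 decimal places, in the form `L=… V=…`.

L=200.259 V=10066.098

2πR = 2π·25 = 157.079633
per-turn = √(157.079633² + 31.5²) = √(24674.0110 + 992.25) = √25666.2610 = 160.206932
L = 1.25 × 160.206932 = 200.258665
V = π·4² × L = 50.265482 × 200.258665 = 10066.098401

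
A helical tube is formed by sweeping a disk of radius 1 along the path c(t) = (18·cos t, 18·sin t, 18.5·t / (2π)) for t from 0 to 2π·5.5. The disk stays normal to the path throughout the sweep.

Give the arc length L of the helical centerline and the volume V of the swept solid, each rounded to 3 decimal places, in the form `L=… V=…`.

L=630.302 V=1980.153

2πR = 2π·18 = 113.097336
per-turn = √(113.097336² + 18.5²) = √(12791.0073 + 342.25) = √13133.2573 = 114.600425
L = 5.5 × 114.600425 = 630.302335
V = π·1² × L = 3.141593 × 630.302335 = 1980.153185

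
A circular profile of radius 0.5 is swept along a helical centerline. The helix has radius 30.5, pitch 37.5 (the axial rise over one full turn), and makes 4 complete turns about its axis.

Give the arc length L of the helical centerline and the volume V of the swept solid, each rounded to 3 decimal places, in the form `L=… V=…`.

L=781.087 V=613.464

2πR = 2π·30.5 = 191.637152
per-turn = √(191.637152² + 37.5²) = √(36724.7980 + 1406.25) = √38131.0480 = 195.271729
L = 4 × 195.271729 = 781.086914
V = π·0.5² × L = 0.785398 × 781.086914 = 613.464228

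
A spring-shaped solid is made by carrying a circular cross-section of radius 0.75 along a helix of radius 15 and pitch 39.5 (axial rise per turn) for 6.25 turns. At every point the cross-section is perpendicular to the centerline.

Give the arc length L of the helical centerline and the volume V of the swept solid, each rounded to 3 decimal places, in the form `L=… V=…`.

2πR = 2π·15 = 94.247780
per-turn = √(94.247780² + 39.5²) = √(8882.6440 + 1560.25) = √10442.8940 = 102.190479
L = 6.25 × 102.190479 = 638.690493
V = π·0.75² × L = 1.767146 × 638.690493 = 1128.659265

L=638.690 V=1128.659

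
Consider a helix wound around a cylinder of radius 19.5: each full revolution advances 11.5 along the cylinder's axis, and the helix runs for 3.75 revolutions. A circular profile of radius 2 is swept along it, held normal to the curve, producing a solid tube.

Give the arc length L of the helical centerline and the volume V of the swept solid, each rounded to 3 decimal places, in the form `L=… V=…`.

2πR = 2π·19.5 = 122.522113
per-turn = √(122.522113² + 11.5²) = √(15011.6683 + 132.25) = √15143.9183 = 123.060629
L = 3.75 × 123.060629 = 461.477357
V = π·2² × L = 12.566371 × 461.477357 = 5799.095498

L=461.477 V=5799.095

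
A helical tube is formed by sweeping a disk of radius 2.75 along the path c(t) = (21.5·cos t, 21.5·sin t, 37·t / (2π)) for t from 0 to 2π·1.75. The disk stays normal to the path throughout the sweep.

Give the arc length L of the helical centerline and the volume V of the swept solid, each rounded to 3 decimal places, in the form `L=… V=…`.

2πR = 2π·21.5 = 135.088484
per-turn = √(135.088484² + 37²) = √(18248.8985 + 1369) = √19617.8985 = 140.063909
L = 1.75 × 140.063909 = 245.111840
V = π·2.75² × L = 23.758294 × 245.111840 = 5823.439274

L=245.112 V=5823.439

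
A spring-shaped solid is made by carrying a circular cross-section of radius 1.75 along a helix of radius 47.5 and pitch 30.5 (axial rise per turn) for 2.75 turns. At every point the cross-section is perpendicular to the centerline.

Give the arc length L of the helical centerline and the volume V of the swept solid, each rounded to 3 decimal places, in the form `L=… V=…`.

2πR = 2π·47.5 = 298.451302
per-turn = √(298.451302² + 30.5²) = √(89073.1797 + 930.25) = √90003.4297 = 300.005716
L = 2.75 × 300.005716 = 825.015719
V = π·1.75² × L = 9.621128 × 825.015719 = 7937.581427

L=825.016 V=7937.581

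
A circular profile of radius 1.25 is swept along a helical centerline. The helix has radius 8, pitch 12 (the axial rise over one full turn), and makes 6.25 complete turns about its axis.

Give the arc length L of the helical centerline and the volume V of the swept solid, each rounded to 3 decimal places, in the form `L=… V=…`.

L=322.988 V=1585.462

2πR = 2π·8 = 50.265482
per-turn = √(50.265482² + 12²) = √(2526.6187 + 144) = √2670.6187 = 51.678029
L = 6.25 × 51.678029 = 322.987684
V = π·1.25² × L = 4.908739 × 322.987684 = 1585.462086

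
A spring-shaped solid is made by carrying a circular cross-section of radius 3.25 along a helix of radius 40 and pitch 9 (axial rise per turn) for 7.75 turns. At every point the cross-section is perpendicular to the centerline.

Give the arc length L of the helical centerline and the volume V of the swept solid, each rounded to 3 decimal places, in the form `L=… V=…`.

L=1949.036 V=64675.000

2πR = 2π·40 = 251.327412
per-turn = √(251.327412² + 9²) = √(63165.4682 + 81) = √63246.4682 = 251.488505
L = 7.75 × 251.488505 = 1949.035914
V = π·3.25² × L = 33.183072 × 1949.035914 = 64674.999853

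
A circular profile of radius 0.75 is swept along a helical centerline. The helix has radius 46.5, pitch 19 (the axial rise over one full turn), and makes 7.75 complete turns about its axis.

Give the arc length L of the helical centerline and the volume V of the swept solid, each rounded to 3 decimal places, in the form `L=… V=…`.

L=2269.086 V=4009.806

2πR = 2π·46.5 = 292.168117
per-turn = √(292.168117² + 19²) = √(85362.2085 + 361) = √85723.2085 = 292.785260
L = 7.75 × 292.785260 = 2269.085765
V = π·0.75² × L = 1.767146 × 2269.085765 = 4009.805533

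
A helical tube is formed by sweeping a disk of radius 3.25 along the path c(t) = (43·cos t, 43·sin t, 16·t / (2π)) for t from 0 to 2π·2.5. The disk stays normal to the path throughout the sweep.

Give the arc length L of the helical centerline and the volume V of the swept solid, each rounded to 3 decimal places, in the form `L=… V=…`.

2πR = 2π·43 = 270.176968
per-turn = √(270.176968² + 16²) = √(72995.5942 + 256) = √73251.5942 = 270.650317
L = 2.5 × 270.650317 = 676.625793
V = π·3.25² × L = 33.183072 × 676.625793 = 22452.522672

L=676.626 V=22452.523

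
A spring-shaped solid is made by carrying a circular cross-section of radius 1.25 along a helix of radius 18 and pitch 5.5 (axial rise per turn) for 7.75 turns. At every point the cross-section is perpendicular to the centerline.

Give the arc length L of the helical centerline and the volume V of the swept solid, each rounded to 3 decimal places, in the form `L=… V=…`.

2πR = 2π·18 = 113.097336
per-turn = √(113.097336² + 5.5²) = √(12791.0073 + 30.25) = √12821.2573 = 113.230991
L = 7.75 × 113.230991 = 877.540180
V = π·1.25² × L = 4.908739 × 877.540180 = 4307.615284

L=877.540 V=4307.615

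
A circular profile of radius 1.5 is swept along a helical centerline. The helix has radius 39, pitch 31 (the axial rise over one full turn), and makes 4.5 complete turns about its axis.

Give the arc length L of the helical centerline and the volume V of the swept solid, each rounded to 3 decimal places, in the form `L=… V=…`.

2πR = 2π·39 = 245.044227
per-turn = √(245.044227² + 31²) = √(60046.6732 + 961) = √61007.6732 = 246.997314
L = 4.5 × 246.997314 = 1111.487913
V = π·1.5² × L = 7.068583 × 1111.487913 = 7856.645093

L=1111.488 V=7856.645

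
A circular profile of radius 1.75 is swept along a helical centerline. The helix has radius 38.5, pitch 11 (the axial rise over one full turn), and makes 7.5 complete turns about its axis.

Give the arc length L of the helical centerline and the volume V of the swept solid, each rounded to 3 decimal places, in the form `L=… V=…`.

2πR = 2π·38.5 = 241.902634
per-turn = √(241.902634² + 11²) = √(58516.8845 + 121) = √58637.8845 = 242.152606
L = 7.5 × 242.152606 = 1816.144543
V = π·1.75² × L = 9.621128 × 1816.144543 = 17473.358214

L=1816.145 V=17473.358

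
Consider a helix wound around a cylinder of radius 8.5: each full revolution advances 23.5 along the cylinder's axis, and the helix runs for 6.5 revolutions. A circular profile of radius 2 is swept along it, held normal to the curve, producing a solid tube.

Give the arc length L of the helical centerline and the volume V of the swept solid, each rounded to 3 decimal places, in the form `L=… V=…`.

2πR = 2π·8.5 = 53.407075
per-turn = √(53.407075² + 23.5²) = √(2852.3157 + 552.25) = √3404.5657 = 58.348656
L = 6.5 × 58.348656 = 379.266265
V = π·2² × L = 12.566371 × 379.266265 = 4766.000445

L=379.266 V=4766.000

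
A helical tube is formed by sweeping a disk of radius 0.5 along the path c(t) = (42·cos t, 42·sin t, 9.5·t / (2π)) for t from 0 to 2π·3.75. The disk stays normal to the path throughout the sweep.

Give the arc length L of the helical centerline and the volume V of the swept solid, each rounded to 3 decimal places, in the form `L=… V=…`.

L=990.243 V=777.735

2πR = 2π·42 = 263.893783
per-turn = √(263.893783² + 9.5²) = √(69639.9287 + 90.25) = √69730.1787 = 264.064724
L = 3.75 × 264.064724 = 990.242716
V = π·0.5² × L = 0.785398 × 990.242716 = 777.734811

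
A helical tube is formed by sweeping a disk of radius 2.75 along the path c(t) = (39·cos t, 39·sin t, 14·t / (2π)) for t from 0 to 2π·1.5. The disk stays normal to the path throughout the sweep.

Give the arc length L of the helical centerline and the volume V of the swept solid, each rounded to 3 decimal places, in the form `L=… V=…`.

L=368.166 V=8746.990

2πR = 2π·39 = 245.044227
per-turn = √(245.044227² + 14²) = √(60046.6732 + 196) = √60242.6732 = 245.443829
L = 1.5 × 245.443829 = 368.165743
V = π·2.75² × L = 23.758294 × 368.165743 = 8746.990137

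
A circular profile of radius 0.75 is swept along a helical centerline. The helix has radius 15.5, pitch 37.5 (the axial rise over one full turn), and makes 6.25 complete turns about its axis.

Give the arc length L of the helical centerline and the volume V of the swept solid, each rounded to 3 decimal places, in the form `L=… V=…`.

2πR = 2π·15.5 = 97.389372
per-turn = √(97.389372² + 37.5²) = √(9484.6898 + 1406.25) = √10890.9398 = 104.359666
L = 6.25 × 104.359666 = 652.247911
V = π·0.75² × L = 1.767146 × 652.247911 = 1152.617200

L=652.248 V=1152.617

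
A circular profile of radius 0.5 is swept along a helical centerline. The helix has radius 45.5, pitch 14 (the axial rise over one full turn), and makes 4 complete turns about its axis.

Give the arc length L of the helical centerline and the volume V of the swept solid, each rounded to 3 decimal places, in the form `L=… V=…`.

2πR = 2π·45.5 = 285.884931
per-turn = √(285.884931² + 14²) = √(81730.1940 + 196) = √81926.1940 = 286.227521
L = 4 × 286.227521 = 1144.910086
V = π·0.5² × L = 0.785398 × 1144.910086 = 899.210279

L=1144.910 V=899.210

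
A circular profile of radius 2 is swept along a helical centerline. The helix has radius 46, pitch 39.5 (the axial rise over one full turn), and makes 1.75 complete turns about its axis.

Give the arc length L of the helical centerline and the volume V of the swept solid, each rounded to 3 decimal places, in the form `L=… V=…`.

2πR = 2π·46 = 289.026524
per-turn = √(289.026524² + 39.5²) = √(83536.3317 + 1560.25) = √85096.5817 = 291.713184
L = 1.75 × 291.713184 = 510.498072
V = π·2² × L = 12.566371 × 510.498072 = 6415.107968

L=510.498 V=6415.108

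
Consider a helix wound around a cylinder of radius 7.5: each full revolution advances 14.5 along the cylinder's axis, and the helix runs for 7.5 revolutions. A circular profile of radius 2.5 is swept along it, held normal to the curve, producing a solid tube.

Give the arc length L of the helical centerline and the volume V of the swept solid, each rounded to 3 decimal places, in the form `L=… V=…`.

2πR = 2π·7.5 = 47.123890
per-turn = √(47.123890² + 14.5²) = √(2220.6610 + 210.25) = √2430.9110 = 49.304269
L = 7.5 × 49.304269 = 369.782021
V = π·2.5² × L = 19.634954 × 369.782021 = 7260.653008

L=369.782 V=7260.653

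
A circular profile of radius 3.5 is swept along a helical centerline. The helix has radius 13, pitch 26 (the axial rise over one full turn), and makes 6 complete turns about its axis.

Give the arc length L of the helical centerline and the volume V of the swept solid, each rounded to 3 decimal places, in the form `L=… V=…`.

L=514.318 V=19793.265

2πR = 2π·13 = 81.681409
per-turn = √(81.681409² + 26²) = √(6671.8526 + 676) = √7347.8526 = 85.719616
L = 6 × 85.719616 = 514.317696
V = π·3.5² × L = 38.484510 × 514.317696 = 19793.264529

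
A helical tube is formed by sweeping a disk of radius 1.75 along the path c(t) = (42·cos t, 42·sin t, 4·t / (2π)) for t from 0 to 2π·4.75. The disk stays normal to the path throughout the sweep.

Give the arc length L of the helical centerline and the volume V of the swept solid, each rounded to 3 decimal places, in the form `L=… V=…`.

L=1253.639 V=12061.425

2πR = 2π·42 = 263.893783
per-turn = √(263.893783² + 4²) = √(69639.9287 + 16) = √69655.9287 = 263.924096
L = 4.75 × 263.924096 = 1253.639458
V = π·1.75² × L = 9.621128 × 1253.639458 = 12061.425065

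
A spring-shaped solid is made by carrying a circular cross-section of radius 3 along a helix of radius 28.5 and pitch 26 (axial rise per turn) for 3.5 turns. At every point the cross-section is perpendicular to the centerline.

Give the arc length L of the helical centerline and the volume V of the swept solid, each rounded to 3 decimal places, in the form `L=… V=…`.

2πR = 2π·28.5 = 179.070781
per-turn = √(179.070781² + 26²) = √(32066.3447 + 676) = √32742.3447 = 180.948459
L = 3.5 × 180.948459 = 633.319605
V = π·3² × L = 28.274334 × 633.319605 = 17906.689977

L=633.320 V=17906.690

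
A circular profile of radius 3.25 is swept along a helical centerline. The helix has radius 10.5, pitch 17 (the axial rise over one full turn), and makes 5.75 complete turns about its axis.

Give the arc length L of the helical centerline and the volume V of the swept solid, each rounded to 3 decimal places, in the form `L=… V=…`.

2πR = 2π·10.5 = 65.973446
per-turn = √(65.973446² + 17²) = √(4352.4955 + 289) = √4641.4955 = 68.128522
L = 5.75 × 68.128522 = 391.739003
V = π·3.25² × L = 33.183072 × 391.739003 = 12999.103693

L=391.739 V=12999.104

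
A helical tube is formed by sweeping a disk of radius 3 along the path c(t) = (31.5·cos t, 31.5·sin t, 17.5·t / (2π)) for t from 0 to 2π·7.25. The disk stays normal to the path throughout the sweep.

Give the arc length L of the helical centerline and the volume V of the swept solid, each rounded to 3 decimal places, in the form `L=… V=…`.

2πR = 2π·31.5 = 197.920337
per-turn = √(197.920337² + 17.5²) = √(39172.4599 + 306.25) = √39478.7099 = 198.692501
L = 7.25 × 198.692501 = 1440.520631
V = π·3² × L = 28.274334 × 1440.520631 = 40729.761276

L=1440.521 V=40729.761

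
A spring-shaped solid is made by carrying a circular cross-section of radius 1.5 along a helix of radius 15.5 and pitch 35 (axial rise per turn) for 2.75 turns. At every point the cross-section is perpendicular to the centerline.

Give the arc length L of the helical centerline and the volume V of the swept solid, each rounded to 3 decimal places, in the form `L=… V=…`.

2πR = 2π·15.5 = 97.389372
per-turn = √(97.389372² + 35²) = √(9484.6898 + 1225) = √10709.6898 = 103.487631
L = 2.75 × 103.487631 = 284.590986
V = π·1.5² × L = 7.068583 × 284.590986 = 2011.655140

L=284.591 V=2011.655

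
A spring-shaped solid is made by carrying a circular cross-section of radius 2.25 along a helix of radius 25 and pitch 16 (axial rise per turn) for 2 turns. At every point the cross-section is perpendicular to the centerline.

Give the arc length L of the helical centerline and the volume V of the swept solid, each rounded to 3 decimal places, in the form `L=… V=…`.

2πR = 2π·25 = 157.079633
per-turn = √(157.079633² + 16²) = √(24674.0110 + 256) = √24930.0110 = 157.892403
L = 2 × 157.892403 = 315.784806
V = π·2.25² × L = 15.904313 × 315.784806 = 5022.340343

L=315.785 V=5022.340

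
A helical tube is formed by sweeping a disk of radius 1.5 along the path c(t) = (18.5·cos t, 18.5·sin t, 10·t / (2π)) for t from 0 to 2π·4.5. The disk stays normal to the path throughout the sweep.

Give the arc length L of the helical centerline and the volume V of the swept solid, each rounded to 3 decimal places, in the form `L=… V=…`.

2πR = 2π·18.5 = 116.238928
per-turn = √(116.238928² + 10²) = √(13511.4884 + 100) = √13611.4884 = 116.668284
L = 4.5 × 116.668284 = 525.007277
V = π·1.5² × L = 7.068583 × 525.007277 = 3711.057758

L=525.007 V=3711.058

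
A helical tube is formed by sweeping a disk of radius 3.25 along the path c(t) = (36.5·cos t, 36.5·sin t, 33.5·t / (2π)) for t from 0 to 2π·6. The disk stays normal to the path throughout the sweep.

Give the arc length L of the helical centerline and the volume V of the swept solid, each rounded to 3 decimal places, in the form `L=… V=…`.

L=1390.621 V=46145.061

2πR = 2π·36.5 = 229.336264
per-turn = √(229.336264² + 33.5²) = √(52595.1219 + 1122.25) = √53717.3719 = 231.770084
L = 6 × 231.770084 = 1390.620504
V = π·3.25² × L = 33.183072 × 1390.620504 = 46145.060877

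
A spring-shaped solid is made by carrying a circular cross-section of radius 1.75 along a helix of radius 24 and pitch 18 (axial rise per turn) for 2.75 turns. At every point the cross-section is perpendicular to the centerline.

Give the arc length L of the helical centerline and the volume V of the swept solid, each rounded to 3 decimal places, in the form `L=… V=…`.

L=417.634 V=4018.111

2πR = 2π·24 = 150.796447
per-turn = √(150.796447² + 18²) = √(22739.5685 + 324) = √23063.5685 = 151.866944
L = 2.75 × 151.866944 = 417.634095
V = π·1.75² × L = 9.621128 × 417.634095 = 4018.110874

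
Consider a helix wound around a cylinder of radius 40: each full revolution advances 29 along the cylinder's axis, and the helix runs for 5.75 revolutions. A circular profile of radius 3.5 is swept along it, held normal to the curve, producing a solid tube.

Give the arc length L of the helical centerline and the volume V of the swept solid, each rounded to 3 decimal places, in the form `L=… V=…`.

2πR = 2π·40 = 251.327412
per-turn = √(251.327412² + 29²) = √(63165.4682 + 841) = √64006.4682 = 252.994996
L = 5.75 × 252.994996 = 1454.721229
V = π·3.5² × L = 38.484510 × 1454.721229 = 55984.233690

L=1454.721 V=55984.234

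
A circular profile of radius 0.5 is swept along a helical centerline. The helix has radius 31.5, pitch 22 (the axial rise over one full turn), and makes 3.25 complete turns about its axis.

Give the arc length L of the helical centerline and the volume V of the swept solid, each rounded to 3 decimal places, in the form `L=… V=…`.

2πR = 2π·31.5 = 197.920337
per-turn = √(197.920337² + 22²) = √(39172.4599 + 484) = √39656.4599 = 199.139298
L = 3.25 × 199.139298 = 647.202717
V = π·0.5² × L = 0.785398 × 647.202717 = 508.311826

L=647.203 V=508.312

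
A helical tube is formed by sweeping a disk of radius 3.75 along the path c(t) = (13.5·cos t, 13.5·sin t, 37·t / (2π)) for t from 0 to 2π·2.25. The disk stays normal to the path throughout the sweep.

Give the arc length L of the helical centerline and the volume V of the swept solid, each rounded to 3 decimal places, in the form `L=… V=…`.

L=208.219 V=9198.813

2πR = 2π·13.5 = 84.823002
per-turn = √(84.823002² + 37²) = √(7194.9416 + 1369) = √8563.9416 = 92.541567
L = 2.25 × 92.541567 = 208.218526
V = π·3.75² × L = 44.178647 × 208.218526 = 9198.812676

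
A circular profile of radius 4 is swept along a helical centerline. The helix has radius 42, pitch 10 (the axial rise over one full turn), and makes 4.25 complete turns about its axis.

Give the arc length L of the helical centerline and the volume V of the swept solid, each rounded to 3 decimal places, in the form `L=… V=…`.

L=1122.354 V=56415.642

2πR = 2π·42 = 263.893783
per-turn = √(263.893783² + 10²) = √(69639.9287 + 100) = √69739.9287 = 264.083185
L = 4.25 × 264.083185 = 1122.353537
V = π·4² × L = 50.265482 × 1122.353537 = 56415.642009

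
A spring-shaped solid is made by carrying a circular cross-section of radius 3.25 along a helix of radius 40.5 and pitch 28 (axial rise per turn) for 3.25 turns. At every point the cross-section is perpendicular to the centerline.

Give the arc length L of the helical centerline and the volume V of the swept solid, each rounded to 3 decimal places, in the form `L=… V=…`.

2πR = 2π·40.5 = 254.469005
per-turn = √(254.469005² + 28²) = √(64754.4745 + 784) = √65538.4745 = 256.004833
L = 3.25 × 256.004833 = 832.015707
V = π·3.25² × L = 33.183072 × 832.015707 = 27608.837445

L=832.016 V=27608.837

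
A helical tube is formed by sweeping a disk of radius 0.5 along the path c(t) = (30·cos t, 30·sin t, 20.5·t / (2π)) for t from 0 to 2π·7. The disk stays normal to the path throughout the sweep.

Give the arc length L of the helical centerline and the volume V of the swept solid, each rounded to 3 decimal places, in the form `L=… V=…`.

L=1327.249 V=1042.419

2πR = 2π·30 = 188.495559
per-turn = √(188.495559² + 20.5²) = √(35530.5758 + 420.25) = √35950.8258 = 189.607030
L = 7 × 189.607030 = 1327.249210
V = π·0.5² × L = 0.785398 × 1327.249210 = 1042.419092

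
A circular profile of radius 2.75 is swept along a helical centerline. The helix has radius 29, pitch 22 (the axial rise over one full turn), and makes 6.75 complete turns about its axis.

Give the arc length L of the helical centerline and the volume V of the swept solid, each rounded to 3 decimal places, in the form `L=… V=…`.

L=1238.866 V=29433.341

2πR = 2π·29 = 182.212374
per-turn = √(182.212374² + 22²) = √(33201.3492 + 484) = √33685.3492 = 183.535689
L = 6.75 × 183.535689 = 1238.865902
V = π·2.75² × L = 23.758294 × 1238.865902 = 29433.340875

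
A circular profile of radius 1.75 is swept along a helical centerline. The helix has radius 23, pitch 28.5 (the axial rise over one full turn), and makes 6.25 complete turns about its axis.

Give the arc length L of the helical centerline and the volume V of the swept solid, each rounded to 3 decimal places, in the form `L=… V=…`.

2πR = 2π·23 = 144.513262
per-turn = √(144.513262² + 28.5²) = √(20884.0829 + 812.25) = √21696.3329 = 147.296751
L = 6.25 × 147.296751 = 920.604695
V = π·1.75² × L = 9.621128 × 920.604695 = 8857.255149

L=920.605 V=8857.255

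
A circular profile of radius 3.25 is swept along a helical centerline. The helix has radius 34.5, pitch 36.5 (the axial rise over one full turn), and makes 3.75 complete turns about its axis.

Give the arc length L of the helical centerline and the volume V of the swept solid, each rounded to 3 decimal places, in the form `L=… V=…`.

2πR = 2π·34.5 = 216.769893
per-turn = √(216.769893² + 36.5²) = √(46989.1866 + 1332.25) = √48321.4366 = 219.821374
L = 3.75 × 219.821374 = 824.330153
V = π·3.25² × L = 33.183072 × 824.330153 = 27353.807159

L=824.330 V=27353.807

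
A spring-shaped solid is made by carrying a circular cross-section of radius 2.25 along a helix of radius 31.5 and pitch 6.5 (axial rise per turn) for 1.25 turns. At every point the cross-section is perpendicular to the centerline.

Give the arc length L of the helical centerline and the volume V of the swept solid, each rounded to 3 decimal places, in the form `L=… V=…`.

2πR = 2π·31.5 = 197.920337
per-turn = √(197.920337² + 6.5²) = √(39172.4599 + 42.25) = √39214.7099 = 198.027043
L = 1.25 × 198.027043 = 247.533804
V = π·2.25² × L = 15.904313 × 247.533804 = 3936.855051

L=247.534 V=3936.855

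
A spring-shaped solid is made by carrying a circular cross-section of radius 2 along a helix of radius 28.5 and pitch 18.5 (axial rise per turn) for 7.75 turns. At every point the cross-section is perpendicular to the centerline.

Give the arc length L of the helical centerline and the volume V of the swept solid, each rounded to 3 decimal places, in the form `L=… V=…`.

2πR = 2π·28.5 = 179.070781
per-turn = √(179.070781² + 18.5²) = √(32066.3447 + 342.25) = √32408.5947 = 180.023873
L = 7.75 × 180.023873 = 1395.185013
V = π·2² × L = 12.566371 × 1395.185013 = 17532.411943

L=1395.185 V=17532.412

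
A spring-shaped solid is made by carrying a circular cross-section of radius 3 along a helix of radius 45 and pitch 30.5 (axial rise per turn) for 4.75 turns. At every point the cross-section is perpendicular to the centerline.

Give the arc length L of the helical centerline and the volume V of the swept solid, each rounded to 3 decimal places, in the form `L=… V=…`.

2πR = 2π·45 = 282.743339
per-turn = √(282.743339² + 30.5²) = √(79943.7956 + 930.25) = √80874.0456 = 284.383624
L = 4.75 × 284.383624 = 1350.822214
V = π·3² × L = 28.274334 × 1350.822214 = 38193.598306

L=1350.822 V=38193.598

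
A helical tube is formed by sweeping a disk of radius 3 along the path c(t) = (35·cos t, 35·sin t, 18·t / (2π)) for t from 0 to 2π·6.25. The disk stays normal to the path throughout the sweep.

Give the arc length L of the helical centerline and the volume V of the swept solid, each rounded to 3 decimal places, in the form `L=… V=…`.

2πR = 2π·35 = 219.911486
per-turn = √(219.911486² + 18²) = √(48361.0616 + 324) = √48685.0616 = 220.646916
L = 6.25 × 220.646916 = 1379.043225
V = π·3² × L = 28.274334 × 1379.043225 = 38991.528592

L=1379.043 V=38991.529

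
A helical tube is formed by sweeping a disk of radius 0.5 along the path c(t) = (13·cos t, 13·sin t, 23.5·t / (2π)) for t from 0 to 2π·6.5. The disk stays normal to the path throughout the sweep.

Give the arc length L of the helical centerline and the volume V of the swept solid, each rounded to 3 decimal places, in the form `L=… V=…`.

L=552.466 V=433.906

2πR = 2π·13 = 81.681409
per-turn = √(81.681409² + 23.5²) = √(6671.8526 + 552.25) = √7224.1026 = 84.994721
L = 6.5 × 84.994721 = 552.465686
V = π·0.5² × L = 0.785398 × 552.465686 = 433.905535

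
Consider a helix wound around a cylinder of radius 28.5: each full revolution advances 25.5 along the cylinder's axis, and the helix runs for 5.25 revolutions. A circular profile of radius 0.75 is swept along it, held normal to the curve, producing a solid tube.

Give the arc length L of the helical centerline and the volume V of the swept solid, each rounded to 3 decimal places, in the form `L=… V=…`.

2πR = 2π·28.5 = 179.070781
per-turn = √(179.070781² + 25.5²) = √(32066.3447 + 650.25) = √32716.5947 = 180.877292
L = 5.25 × 180.877292 = 949.605782
V = π·0.75² × L = 1.767146 × 949.605782 = 1678.091934

L=949.606 V=1678.092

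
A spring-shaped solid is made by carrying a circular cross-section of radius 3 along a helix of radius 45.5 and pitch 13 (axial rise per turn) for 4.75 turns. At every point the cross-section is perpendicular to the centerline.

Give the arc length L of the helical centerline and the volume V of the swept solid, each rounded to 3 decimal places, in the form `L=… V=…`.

L=1359.357 V=38434.904

2πR = 2π·45.5 = 285.884931
per-turn = √(285.884931² + 13²) = √(81730.1940 + 169) = √81899.1940 = 286.180352
L = 4.75 × 286.180352 = 1359.356673
V = π·3² × L = 28.274334 × 1359.356673 = 38434.904450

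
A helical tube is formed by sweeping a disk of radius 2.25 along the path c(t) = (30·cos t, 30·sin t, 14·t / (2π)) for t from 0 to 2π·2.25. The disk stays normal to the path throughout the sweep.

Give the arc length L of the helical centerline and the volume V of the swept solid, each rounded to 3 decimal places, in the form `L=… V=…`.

2πR = 2π·30 = 188.495559
per-turn = √(188.495559² + 14²) = √(35530.5758 + 196) = √35726.5758 = 189.014750
L = 2.25 × 189.014750 = 425.283188
V = π·2.25² × L = 15.904313 × 425.283188 = 6763.836858

L=425.283 V=6763.837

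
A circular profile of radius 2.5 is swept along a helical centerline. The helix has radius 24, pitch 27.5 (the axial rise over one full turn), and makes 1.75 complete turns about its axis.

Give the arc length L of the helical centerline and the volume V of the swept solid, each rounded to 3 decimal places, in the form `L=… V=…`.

L=268.246 V=5266.999

2πR = 2π·24 = 150.796447
per-turn = √(150.796447² + 27.5²) = √(22739.5685 + 756.25) = √23495.8185 = 153.283458
L = 1.75 × 153.283458 = 268.246052
V = π·2.5² × L = 19.634954 × 268.246052 = 5266.998910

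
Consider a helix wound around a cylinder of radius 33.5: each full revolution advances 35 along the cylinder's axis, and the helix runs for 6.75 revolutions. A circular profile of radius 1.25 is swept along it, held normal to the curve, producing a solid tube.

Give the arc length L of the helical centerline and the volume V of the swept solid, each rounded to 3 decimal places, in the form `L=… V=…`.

2πR = 2π·33.5 = 210.486708
per-turn = √(210.486708² + 35²) = √(44304.6542 + 1225) = √45529.6542 = 213.376789
L = 6.75 × 213.376789 = 1440.293327
V = π·1.25² × L = 4.908739 × 1440.293327 = 7070.023336

L=1440.293 V=7070.023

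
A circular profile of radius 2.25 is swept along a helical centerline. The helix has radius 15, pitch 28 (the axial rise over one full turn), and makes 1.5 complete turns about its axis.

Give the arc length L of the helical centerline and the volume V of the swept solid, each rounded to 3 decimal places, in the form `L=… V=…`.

2πR = 2π·15 = 94.247780
per-turn = √(94.247780² + 28²) = √(8882.6440 + 784) = √9666.6440 = 98.319093
L = 1.5 × 98.319093 = 147.478639
V = π·2.25² × L = 15.904313 × 147.478639 = 2345.546405

L=147.479 V=2345.546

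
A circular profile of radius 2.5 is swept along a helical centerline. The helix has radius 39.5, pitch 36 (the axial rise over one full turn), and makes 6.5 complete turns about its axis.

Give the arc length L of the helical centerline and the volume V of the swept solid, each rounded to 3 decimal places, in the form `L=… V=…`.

L=1630.091 V=32006.755

2πR = 2π·39.5 = 248.185820
per-turn = √(248.185820² + 36²) = √(61596.2011 + 1296) = √62892.2011 = 250.783175
L = 6.5 × 250.783175 = 1630.090640
V = π·2.5² × L = 19.634954 × 1630.090640 = 32006.754874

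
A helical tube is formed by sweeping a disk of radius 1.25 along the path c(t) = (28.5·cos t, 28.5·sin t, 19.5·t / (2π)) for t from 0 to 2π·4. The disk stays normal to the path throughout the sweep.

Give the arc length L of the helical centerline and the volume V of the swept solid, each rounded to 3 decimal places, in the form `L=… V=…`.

L=720.518 V=3536.832

2πR = 2π·28.5 = 179.070781
per-turn = √(179.070781² + 19.5²) = √(32066.3447 + 380.25) = √32446.5947 = 180.129383
L = 4 × 180.129383 = 720.517533
V = π·1.25² × L = 4.908739 × 720.517533 = 3536.832169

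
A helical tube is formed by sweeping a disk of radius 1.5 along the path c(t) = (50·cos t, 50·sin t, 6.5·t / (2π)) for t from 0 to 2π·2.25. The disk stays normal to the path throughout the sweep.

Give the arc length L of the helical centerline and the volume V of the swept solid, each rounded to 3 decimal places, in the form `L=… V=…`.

L=707.010 V=4997.557

2πR = 2π·50 = 314.159265
per-turn = √(314.159265² + 6.5²) = √(98696.0440 + 42.25) = √98738.2940 = 314.226501
L = 2.25 × 314.226501 = 707.009628
V = π·1.5² × L = 7.068583 × 707.009628 = 4997.556567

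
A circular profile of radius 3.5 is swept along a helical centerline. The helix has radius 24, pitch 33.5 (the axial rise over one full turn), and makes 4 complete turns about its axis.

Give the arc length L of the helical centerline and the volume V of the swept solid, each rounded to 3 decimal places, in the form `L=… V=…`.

2πR = 2π·24 = 150.796447
per-turn = √(150.796447² + 33.5²) = √(22739.5685 + 1122.25) = √23861.8185 = 154.472711
L = 4 × 154.472711 = 617.890845
V = π·3.5² × L = 38.484510 × 617.890845 = 23779.226417

L=617.891 V=23779.226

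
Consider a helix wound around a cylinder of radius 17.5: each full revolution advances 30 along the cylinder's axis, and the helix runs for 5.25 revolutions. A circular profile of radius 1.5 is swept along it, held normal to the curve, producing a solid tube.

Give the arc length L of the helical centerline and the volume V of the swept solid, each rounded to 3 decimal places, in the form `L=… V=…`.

2πR = 2π·17.5 = 109.955743
per-turn = √(109.955743² + 30²) = √(12090.2654 + 900) = √12990.2654 = 113.974845
L = 5.25 × 113.974845 = 598.367939
V = π·1.5² × L = 7.068583 × 598.367939 = 4229.613720

L=598.368 V=4229.614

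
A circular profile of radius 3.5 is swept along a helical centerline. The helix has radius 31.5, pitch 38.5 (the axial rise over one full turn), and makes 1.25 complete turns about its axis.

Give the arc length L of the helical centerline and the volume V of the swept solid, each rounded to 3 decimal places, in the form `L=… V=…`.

L=252.038 V=9699.546

2πR = 2π·31.5 = 197.920337
per-turn = √(197.920337² + 38.5²) = √(39172.4599 + 1482.25) = √40654.7099 = 201.630131
L = 1.25 × 201.630131 = 252.037664
V = π·3.5² × L = 38.484510 × 252.037664 = 9699.546009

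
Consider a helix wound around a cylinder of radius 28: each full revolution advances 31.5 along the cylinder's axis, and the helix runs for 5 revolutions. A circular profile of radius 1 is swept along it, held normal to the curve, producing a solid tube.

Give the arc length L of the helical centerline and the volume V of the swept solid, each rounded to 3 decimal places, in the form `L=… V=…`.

2πR = 2π·28 = 175.929189
per-turn = √(175.929189² + 31.5²) = √(30951.0794 + 992.25) = √31943.3294 = 178.726969
L = 5 × 178.726969 = 893.634844
V = π·1² × L = 3.141593 × 893.634844 = 2807.436662

L=893.635 V=2807.437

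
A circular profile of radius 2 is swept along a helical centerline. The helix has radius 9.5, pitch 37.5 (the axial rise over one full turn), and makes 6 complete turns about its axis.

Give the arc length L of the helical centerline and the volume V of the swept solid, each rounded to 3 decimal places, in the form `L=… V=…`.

L=422.954 V=5315.001

2πR = 2π·9.5 = 59.690260
per-turn = √(59.690260² + 37.5²) = √(3562.9272 + 1406.25) = √4969.1772 = 70.492391
L = 6 × 70.492391 = 422.954346
V = π·2² × L = 12.566371 × 422.954346 = 5315.001065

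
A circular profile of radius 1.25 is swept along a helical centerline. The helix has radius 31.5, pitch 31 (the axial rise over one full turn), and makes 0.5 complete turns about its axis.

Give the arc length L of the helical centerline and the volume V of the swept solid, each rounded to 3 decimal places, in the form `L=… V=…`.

2πR = 2π·31.5 = 197.920337
per-turn = √(197.920337² + 31²) = √(39172.4599 + 961) = √40133.4599 = 200.333372
L = 0.5 × 200.333372 = 100.166686
V = π·1.25² × L = 4.908739 × 100.166686 = 491.692070

L=100.167 V=491.692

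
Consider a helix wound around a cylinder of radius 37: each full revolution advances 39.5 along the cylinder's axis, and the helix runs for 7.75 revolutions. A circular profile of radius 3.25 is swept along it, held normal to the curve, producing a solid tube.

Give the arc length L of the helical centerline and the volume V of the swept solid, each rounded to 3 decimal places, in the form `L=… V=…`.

L=1827.525 V=60642.894

2πR = 2π·37 = 232.477856
per-turn = √(232.477856² + 39.5²) = √(54045.9537 + 1560.25) = √55606.2037 = 235.809677
L = 7.75 × 235.809677 = 1827.524996
V = π·3.25² × L = 33.183072 × 1827.524996 = 60642.894250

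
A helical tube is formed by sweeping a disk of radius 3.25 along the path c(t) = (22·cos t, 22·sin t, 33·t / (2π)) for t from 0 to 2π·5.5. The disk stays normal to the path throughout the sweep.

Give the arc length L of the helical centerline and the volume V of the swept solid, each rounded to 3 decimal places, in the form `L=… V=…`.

L=781.630 V=25936.891

2πR = 2π·22 = 138.230077
per-turn = √(138.230077² + 33²) = √(19107.5541 + 1089) = √20196.5541 = 142.114581
L = 5.5 × 142.114581 = 781.630195
V = π·3.25² × L = 33.183072 × 781.630195 = 25936.891362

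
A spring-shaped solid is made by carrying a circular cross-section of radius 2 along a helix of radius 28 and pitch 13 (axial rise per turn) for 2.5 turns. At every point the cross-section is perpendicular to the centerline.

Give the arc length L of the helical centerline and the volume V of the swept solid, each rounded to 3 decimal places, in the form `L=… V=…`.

L=441.022 V=5542.047

2πR = 2π·28 = 175.929189
per-turn = √(175.929189² + 13²) = √(30951.0794 + 169) = √31120.0794 = 176.408842
L = 2.5 × 176.408842 = 441.022104
V = π·2² × L = 12.566371 × 441.022104 = 5542.047209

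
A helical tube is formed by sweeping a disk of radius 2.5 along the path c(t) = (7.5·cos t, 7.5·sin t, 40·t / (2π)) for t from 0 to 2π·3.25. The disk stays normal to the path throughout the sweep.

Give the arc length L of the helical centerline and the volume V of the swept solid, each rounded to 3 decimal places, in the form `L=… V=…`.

2πR = 2π·7.5 = 47.123890
per-turn = √(47.123890² + 40²) = √(2220.6610 + 1600) = √3820.6610 = 61.811496
L = 3.25 × 61.811496 = 200.887361
V = π·2.5² × L = 19.634954 × 200.887361 = 3944.414105

L=200.887 V=3944.414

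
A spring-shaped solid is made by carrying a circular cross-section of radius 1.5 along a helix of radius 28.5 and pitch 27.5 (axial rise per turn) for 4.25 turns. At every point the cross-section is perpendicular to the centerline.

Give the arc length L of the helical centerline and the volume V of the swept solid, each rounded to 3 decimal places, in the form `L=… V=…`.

L=769.973 V=5442.617

2πR = 2π·28.5 = 179.070781
per-turn = √(179.070781² + 27.5²) = √(32066.3447 + 756.25) = √32822.5947 = 181.170071
L = 4.25 × 181.170071 = 769.972803
V = π·1.5² × L = 7.068583 × 769.972803 = 5442.617025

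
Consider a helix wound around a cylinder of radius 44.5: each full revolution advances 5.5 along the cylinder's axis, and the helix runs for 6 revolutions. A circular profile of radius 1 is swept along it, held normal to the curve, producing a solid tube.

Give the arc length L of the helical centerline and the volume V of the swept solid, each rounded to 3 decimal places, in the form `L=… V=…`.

2πR = 2π·44.5 = 279.601746
per-turn = √(279.601746² + 5.5²) = √(78177.1365 + 30.25) = √78207.3865 = 279.655836
L = 6 × 279.655836 = 1677.935014
V = π·1² × L = 3.141593 × 1677.935014 = 5271.388314

L=1677.935 V=5271.388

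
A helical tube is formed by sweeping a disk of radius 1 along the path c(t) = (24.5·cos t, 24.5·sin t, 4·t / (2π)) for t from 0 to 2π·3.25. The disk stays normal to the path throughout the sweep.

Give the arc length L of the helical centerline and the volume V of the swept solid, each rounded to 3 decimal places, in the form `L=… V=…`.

2πR = 2π·24.5 = 153.938040
per-turn = √(153.938040² + 4²) = √(23696.9202 + 16) = √23712.9202 = 153.990000
L = 3.25 × 153.990000 = 500.467501
V = π·1² × L = 3.141593 × 500.467501 = 1572.265024

L=500.468 V=1572.265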